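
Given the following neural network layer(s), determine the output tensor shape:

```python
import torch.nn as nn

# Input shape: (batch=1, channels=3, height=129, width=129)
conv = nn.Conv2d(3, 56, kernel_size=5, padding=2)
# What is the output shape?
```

Input: (1, 3, 129, 129) -> Output: (1, 56, 129, 129)

Answer: (1, 56, 129, 129)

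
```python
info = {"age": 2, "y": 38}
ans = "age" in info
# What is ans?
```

Trace:
`info = {"age": 2, "y": 38}` → info = {'age': 2, 'y': 38}
`ans = "age" in info` → ans = True
So ans = True

Answer: True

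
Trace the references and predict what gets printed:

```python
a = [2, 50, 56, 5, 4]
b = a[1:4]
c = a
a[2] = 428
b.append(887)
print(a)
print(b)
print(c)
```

Key concept: slice vs alias.
Step by step:
`a = [2, 50, 56, 5, 4]` → a = [2, 50, 56, 5, 4]
`b = a[1:4]` → b = [50, 56, 5]
`c = a` → c = [2, 50, 56, 5, 4] (same object as a)
`a[2] = 428` → a = [2, 50, 428, 5, 4] (same object as c); c = [2, 50, 428, 5, 4] (same object as a)
`b.append(887)` → b = [50, 56, 5, 887]
`print(a)` → prints [2, 50, 428, 5, 4]
`print(b)` → prints [50, 56, 5, 887]
`print(c)` → prints [2, 50, 428, 5, 4]

Answer:
[2, 50, 428, 5, 4]
[50, 56, 5, 887]
[2, 50, 428, 5, 4]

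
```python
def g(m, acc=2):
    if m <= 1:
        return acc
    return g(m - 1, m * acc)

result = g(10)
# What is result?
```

Accumulator trace (n, acc): (10, 2) -> (9, 20) -> (8, 180) -> (7, 1440) -> (6, 10080) -> (5, 60480) -> (4, 302400) -> (3, 1209600) -> (2, 3628800) -> (1, 7257600) -> return 7257600

Answer: 7257600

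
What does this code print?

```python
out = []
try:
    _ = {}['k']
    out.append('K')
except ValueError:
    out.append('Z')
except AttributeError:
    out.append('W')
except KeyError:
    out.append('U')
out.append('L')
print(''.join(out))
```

Execution trace: 'U' (except KeyError) → 'L' (after the try/except). Output: UL

Answer: UL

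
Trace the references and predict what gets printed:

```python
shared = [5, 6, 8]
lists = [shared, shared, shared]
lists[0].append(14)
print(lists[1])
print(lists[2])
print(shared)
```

Key concept: list of same reference.
Step by step:
`shared = [5, 6, 8]` → shared = [5, 6, 8]
`lists = [shared, shared, shared]` → lists = [[5, 6, 8], [5, 6, 8], [5, 6, 8]]
`lists[0].append(14)` → shared = [5, 6, 8, 14]; lists = [[5, 6, 8, 14], [5, 6, 8, 14], [5, 6, 8, 14]]
`print(lists[1])` → prints [5, 6, 8, 14]
`print(lists[2])` → prints [5, 6, 8, 14]
`print(shared)` → prints [5, 6, 8, 14]

Answer:
[5, 6, 8, 14]
[5, 6, 8, 14]
[5, 6, 8, 14]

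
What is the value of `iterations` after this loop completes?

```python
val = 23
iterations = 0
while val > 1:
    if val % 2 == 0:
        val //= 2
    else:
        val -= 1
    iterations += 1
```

Steps to reduce 23 to 1
`iterations` takes the values: 0 → 1 → 2 → 3 → 4 → 5 → 6 → 7

Answer: 7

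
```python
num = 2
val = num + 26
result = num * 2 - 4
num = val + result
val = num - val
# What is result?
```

Trace:
`num = 2` → num = 2
`val = num + 26` → val = 28
`result = num * 2 - 4` → result = 0
`num = val + result` → num = 28
`val = num - val` → val = 0
So result = 0

Answer: 0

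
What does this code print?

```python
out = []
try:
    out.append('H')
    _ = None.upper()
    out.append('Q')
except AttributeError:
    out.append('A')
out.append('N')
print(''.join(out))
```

Execution trace: 'H' (try body) → 'A' (except AttributeError) → 'N' (after the try/except). Output: HAN

Answer: HAN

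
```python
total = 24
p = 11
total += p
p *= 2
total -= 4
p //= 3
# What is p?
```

Trace:
`total = 24` → total = 24
`p = 11` → p = 11
`total += p` → total = 35
`p *= 2` → p = 22
`total -= 4` → total = 31
`p //= 3` → p = 7
So p = 7

Answer: 7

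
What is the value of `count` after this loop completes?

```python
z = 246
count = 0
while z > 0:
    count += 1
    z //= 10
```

Count digits by repeated division by 10
`count` takes the values: 0 → 1 → 2 → 3

Answer: 3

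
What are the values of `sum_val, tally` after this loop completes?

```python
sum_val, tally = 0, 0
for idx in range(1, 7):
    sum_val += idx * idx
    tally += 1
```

Sum of squares and count
`sum_val, tally` takes the values: (0, 0) → (1, 0) → (1, 1) → (5, 1) → (5, 2) → (14, 2) → (14, 3) → (30, 3) → (30, 4) → (55, 4) → (55, 5) → (91, 5) → (91, 6)

Answer: 91, 6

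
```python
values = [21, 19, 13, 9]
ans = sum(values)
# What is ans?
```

Trace:
`values = [21, 19, 13, 9]` → values = [21, 19, 13, 9]
`ans = sum(values)` → ans = 62
So ans = 62

Answer: 62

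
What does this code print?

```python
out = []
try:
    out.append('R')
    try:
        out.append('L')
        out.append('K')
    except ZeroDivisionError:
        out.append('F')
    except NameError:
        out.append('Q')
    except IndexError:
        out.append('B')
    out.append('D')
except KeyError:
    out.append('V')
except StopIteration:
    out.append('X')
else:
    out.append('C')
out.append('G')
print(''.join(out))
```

Execution trace: 'R' (try body) → 'L' (inner try body) → 'K' (inner try body, no exception) → 'D' (try body, no exception) → 'C' (else) → 'G' (after the try/except). Output: RLKDCG

Answer: RLKDCG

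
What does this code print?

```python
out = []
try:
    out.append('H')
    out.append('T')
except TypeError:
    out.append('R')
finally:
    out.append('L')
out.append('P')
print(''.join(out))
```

Execution trace: 'H' (try body) → 'T' (try body, no exception) → 'L' (finally) → 'P' (after the try/except). Output: HTLP

Answer: HTLP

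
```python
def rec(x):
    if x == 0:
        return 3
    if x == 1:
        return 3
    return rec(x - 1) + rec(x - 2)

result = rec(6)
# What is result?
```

Build up from base cases: rec(0)=3, rec(1)=3, rec(2)=6, rec(3)=9, rec(4)=15, rec(5)=24, rec(6)=39

Answer: 39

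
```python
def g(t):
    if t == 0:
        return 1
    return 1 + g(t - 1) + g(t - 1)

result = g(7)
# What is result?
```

g(t) = 1 + 2·g(t-1), g(0)=1. Closed form: (1+1)·2^7 - 1 = 255.

Answer: 255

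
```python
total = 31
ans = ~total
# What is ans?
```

Trace:
`total = 31` → total = 31
`ans = ~total` → ans = -32
So ans = -32

Answer: -32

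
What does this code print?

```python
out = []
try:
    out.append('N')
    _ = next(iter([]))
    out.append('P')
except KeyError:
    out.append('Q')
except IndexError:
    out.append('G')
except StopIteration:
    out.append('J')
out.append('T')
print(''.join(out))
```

Execution trace: 'N' (try body) → 'J' (except StopIteration) → 'T' (after the try/except). Output: NJT

Answer: NJT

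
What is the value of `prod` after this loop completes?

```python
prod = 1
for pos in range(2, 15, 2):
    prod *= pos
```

Product of even numbers 2 to 14
`prod` takes the values: 1 → 2 → 8 → 48 → 384 → 3840 → 46080 → 645120

Answer: 645120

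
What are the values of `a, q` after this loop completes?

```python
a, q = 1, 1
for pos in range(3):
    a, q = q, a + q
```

Fibonacci: after 3 iterations
`a, q` takes the values: (1, 1) → (1, 2) → (2, 3) → (3, 5)

Answer: 3, 5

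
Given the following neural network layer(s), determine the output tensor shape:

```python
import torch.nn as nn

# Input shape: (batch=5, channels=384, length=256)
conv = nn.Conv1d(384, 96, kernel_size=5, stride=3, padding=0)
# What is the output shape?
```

Input: (5, 384, 256) -> Output: (5, 96, 84)

Answer: (5, 96, 84)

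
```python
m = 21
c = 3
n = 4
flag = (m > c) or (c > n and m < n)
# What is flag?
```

Trace:
`m = 21` → m = 21
`c = 3` → c = 3
`n = 4` → n = 4
`flag = (m > c) or (c > n and m < n)` → flag = True
So flag = True

Answer: True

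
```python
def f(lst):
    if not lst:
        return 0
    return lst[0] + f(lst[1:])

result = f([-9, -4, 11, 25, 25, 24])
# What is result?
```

(-9) + (-4) + 11 + 25 + 25 + 24 + 0 = 72

Answer: 72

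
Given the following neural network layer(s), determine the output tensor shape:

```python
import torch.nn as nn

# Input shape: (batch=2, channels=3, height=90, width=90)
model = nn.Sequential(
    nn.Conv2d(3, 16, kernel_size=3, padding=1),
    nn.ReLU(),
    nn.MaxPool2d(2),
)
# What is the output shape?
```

Input: (2, 3, 90, 90) -> after Conv2d: (2, 16, 90, 90) -> after ReLU: (2, 16, 90, 90) -> Output: (2, 16, 45, 45)

Answer: (2, 16, 45, 45)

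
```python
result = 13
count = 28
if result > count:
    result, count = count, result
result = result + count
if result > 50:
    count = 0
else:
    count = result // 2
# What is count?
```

Trace:
`result = 13` → result = 13
`count = 28` → count = 28
`if result > count: ...` → result > count is False → no variable changes
`result = result + count` → result = 41
`if result > 50: ...` → result > 50 is False, take else branch → count = 20
So count = 20

Answer: 20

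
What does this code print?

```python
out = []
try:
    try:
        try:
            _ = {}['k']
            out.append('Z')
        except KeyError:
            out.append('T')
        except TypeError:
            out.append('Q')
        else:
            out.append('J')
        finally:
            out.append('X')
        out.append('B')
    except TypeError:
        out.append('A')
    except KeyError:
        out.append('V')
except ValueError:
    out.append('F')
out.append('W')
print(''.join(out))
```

Execution trace: 'T' (inner except KeyError) → 'X' (inner finally) → 'B' (try body, no exception) → 'W' (after the try/except). Output: TXBW

Answer: TXBW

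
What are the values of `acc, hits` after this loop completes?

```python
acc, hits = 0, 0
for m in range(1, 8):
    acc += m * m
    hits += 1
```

Sum of squares and count
`acc, hits` takes the values: (0, 0) → (1, 0) → (1, 1) → (5, 1) → (5, 2) → (14, 2) → (14, 3) → (30, 3) → (30, 4) → (55, 4) → (55, 5) → (91, 5) → (91, 6) → (140, 6) → (140, 7)

Answer: 140, 7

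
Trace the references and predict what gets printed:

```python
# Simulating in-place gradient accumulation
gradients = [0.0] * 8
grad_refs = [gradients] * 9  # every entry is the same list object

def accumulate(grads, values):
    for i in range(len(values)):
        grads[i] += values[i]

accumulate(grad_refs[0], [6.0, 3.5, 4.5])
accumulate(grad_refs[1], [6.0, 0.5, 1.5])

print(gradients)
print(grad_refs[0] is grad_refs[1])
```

Key concept: gradient accumulation aliasing.
Step by step:
`gradients = [0.0] * 8` → gradients = [0.0, 0.0, 0.0, 0.0, 0.0, 0.0, 0.0, 0.0]
`grad_refs = [gradients] * 9` → grad_refs = [[0.0, 0.0, 0.0, 0.0, 0.0, 0.0, 0.0, 0.0], [0.0, 0.0, 0.0, 0.0, 0.0, 0.0, 0.0, 0.0], [0.0, 0.0, 0.0, 0.0, 0.0, 0.0, 0.0, 0.0], [0.0, 0.0, 0.0, 0.0, 0.0, 0.0, 0.0, 0.0], [0.0, 0.0, 0.0, 0.0, 0.0, 0.0, 0.0, 0.0], [0.0, 0.0, 0.0, 0.0, 0.0, 0.0, 0.0, 0.0], [0.0, 0.0, 0.0, 0.0, 0.0, 0.0, 0.0, 0.0], [0.0, 0.0, 0.0, 0.0, 0.0, 0.0, 0.0, 0.0], [0.0, 0.0, 0.0, 0.0, 0.0, 0.0, 0.0, 0.0]]
`accumulate(grad_refs[0], [6.0, 3.5, 4.5])` → gradients = [6.0, 3.5, 4.5, 0.0, 0.0, 0.0, 0.0, 0.0]; grad_refs = [[6.0, 3.5, 4.5, 0.0, 0.0, 0.0, 0.0, 0.0], [6.0, 3.5, 4.5, 0.0, 0.0, 0.0, 0.0, 0.0], [6.0, 3.5, 4.5, 0.0, 0.0, 0.0, 0.0, 0.0], [6.0, 3.5, 4.5, 0.0, 0.0, 0.0, 0.0, 0.0], [6.0, 3.5, 4.5, 0.0, 0.0, 0.0, 0.0, 0.0], [6.0, 3.5, 4.5, 0.0, 0.0, 0.0, 0.0, 0.0], [6.0, 3.5, 4.5, 0.0, 0.0, 0.0, 0.0, 0.0], [6.0, 3.5, 4.5, 0.0, 0.0, 0.0, 0.0, 0.0], [6.0, 3.5, 4.5, 0.0, 0.0, 0.0, 0.0, 0.0]]
`accumulate(grad_refs[1], [6.0, 0.5, 1.5])` → gradients = [12.0, 4.0, 6.0, 0.0, 0.0, 0.0, 0.0, 0.0]; grad_refs = [[12.0, 4.0, 6.0, 0.0, 0.0, 0.0, 0.0, 0.0], [12.0, 4.0, 6.0, 0.0, 0.0, 0.0, 0.0, 0.0], [12.0, 4.0, 6.0, 0.0, 0.0, 0.0, 0.0, 0.0], [12.0, 4.0, 6.0, 0.0, 0.0, 0.0, 0.0, 0.0], [12.0, 4.0, 6.0, 0.0, 0.0, 0.0, 0.0, 0.0], [12.0, 4.0, 6.0, 0.0, 0.0, 0.0, 0.0, 0.0], [12.0, 4.0, 6.0, 0.0, 0.0, 0.0, 0.0, 0.0], [12.0, 4.0, 6.0, 0.0, 0.0, 0.0, 0.0, 0.0], [12.0, 4.0, 6.0, 0.0, 0.0, 0.0, 0.0, 0.0]]
`print(gradients)` → prints [12.0, 4.0, 6.0, 0.0, 0.0, 0.0, 0.0, 0.0]
`print(grad_refs[0] is grad_refs[1])` → prints True

Answer:
[12.0, 4.0, 6.0, 0.0, 0.0, 0.0, 0.0, 0.0]
True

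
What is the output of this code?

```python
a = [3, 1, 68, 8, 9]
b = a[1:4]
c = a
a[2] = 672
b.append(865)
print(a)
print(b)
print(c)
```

Key concept: slice vs alias.
Step by step:
`a = [3, 1, 68, 8, 9]` → a = [3, 1, 68, 8, 9]
`b = a[1:4]` → b = [1, 68, 8]
`c = a` → c = [3, 1, 68, 8, 9] (same object as a)
`a[2] = 672` → a = [3, 1, 672, 8, 9] (same object as c); c = [3, 1, 672, 8, 9] (same object as a)
`b.append(865)` → b = [1, 68, 8, 865]
`print(a)` → prints [3, 1, 672, 8, 9]
`print(b)` → prints [1, 68, 8, 865]
`print(c)` → prints [3, 1, 672, 8, 9]

Answer:
[3, 1, 672, 8, 9]
[1, 68, 8, 865]
[3, 1, 672, 8, 9]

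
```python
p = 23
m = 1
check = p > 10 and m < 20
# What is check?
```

Trace:
`p = 23` → p = 23
`m = 1` → m = 1
`check = p > 10 and m < 20` → check = True
So check = True

Answer: True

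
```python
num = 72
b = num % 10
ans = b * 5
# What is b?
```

Trace:
`num = 72` → num = 72
`b = num % 10` → b = 2
`ans = b * 5` → ans = 10
So b = 2

Answer: 2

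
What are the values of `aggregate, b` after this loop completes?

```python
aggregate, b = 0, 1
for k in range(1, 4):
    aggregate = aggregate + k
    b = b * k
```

Sum and factorial of 1 to 3
`aggregate, b` takes the values: (0, 1) → (1, 1) → (3, 1) → (3, 2) → (6, 2) → (6, 6)

Answer: 6, 6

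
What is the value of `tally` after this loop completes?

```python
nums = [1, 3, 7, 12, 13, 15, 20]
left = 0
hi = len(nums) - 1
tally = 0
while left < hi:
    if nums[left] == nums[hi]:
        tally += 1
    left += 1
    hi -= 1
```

Count matching pairs from ends
`tally` takes the values: 0

Answer: 0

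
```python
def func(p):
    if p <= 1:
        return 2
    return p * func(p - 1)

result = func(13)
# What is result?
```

func(13) = 13 * 12 * 11 * 10 * 9 * 8 * 7 * 6 * 5 * 4 * 3 * 2 * 2 = 12454041600

Answer: 12454041600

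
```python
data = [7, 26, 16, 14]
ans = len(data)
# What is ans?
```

Trace:
`data = [7, 26, 16, 14]` → data = [7, 26, 16, 14]
`ans = len(data)` → ans = 4
So ans = 4

Answer: 4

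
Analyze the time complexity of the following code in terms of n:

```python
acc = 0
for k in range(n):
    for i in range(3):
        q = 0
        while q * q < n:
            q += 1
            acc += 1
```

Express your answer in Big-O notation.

Each loop level contributes: n × 1 × √n. Multiplying the contributions gives O(n√n).

Answer: O(n√n)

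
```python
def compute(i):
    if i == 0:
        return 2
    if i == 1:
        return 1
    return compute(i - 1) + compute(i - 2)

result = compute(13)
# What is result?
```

Build up from base cases: compute(0)=2, compute(1)=1, compute(2)=3, compute(3)=4, compute(4)=7, compute(5)=11, compute(6)=18, ..., compute(13)=521

Answer: 521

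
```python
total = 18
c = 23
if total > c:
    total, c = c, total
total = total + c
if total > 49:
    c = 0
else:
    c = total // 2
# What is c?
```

Trace:
`total = 18` → total = 18
`c = 23` → c = 23
`if total > c: ...` → total > c is False → no variable changes
`total = total + c` → total = 41
`if total > 49: ...` → total > 49 is False, take else branch → c = 20
So c = 20

Answer: 20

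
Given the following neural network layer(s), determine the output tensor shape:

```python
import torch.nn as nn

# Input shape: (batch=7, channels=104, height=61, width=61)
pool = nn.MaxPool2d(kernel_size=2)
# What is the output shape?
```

Input: (7, 104, 61, 61) -> Output: (7, 104, 30, 30)

Answer: (7, 104, 30, 30)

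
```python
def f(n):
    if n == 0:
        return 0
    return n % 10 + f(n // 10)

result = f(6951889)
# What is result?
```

Sum of digits of 6951889: 9 + 8 + 8 + 1 + 5 + 9 + 6 = 46

Answer: 46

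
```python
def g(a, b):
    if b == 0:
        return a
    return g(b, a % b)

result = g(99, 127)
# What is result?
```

g(99, 127) -> g(127, 99) -> g(99, 28) -> g(28, 15) -> g(15, 13) -> g(13, 2) -> g(2, 1) -> g(1, 0) -> 1

Answer: 1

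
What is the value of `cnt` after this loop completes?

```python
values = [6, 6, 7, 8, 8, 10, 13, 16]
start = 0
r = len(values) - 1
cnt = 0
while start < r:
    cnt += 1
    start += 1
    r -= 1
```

Iterations until pointers meet (list length 8)
`cnt` takes the values: 0 → 1 → 2 → 3 → 4

Answer: 4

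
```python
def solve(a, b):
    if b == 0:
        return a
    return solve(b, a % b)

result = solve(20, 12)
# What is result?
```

solve(20, 12) -> solve(12, 8) -> solve(8, 4) -> solve(4, 0) -> 4

Answer: 4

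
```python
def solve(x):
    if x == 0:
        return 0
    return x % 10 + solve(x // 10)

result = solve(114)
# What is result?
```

Sum of digits of 114: 4 + 1 + 1 = 6

Answer: 6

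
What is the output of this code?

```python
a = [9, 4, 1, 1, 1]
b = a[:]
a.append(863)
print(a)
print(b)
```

Key concept: slice [:] creates copy.
Step by step:
`a = [9, 4, 1, 1, 1]` → a = [9, 4, 1, 1, 1]
`b = a[:]` → b = [9, 4, 1, 1, 1]
`a.append(863)` → a = [9, 4, 1, 1, 1, 863]
`print(a)` → prints [9, 4, 1, 1, 1, 863]
`print(b)` → prints [9, 4, 1, 1, 1]

Answer:
[9, 4, 1, 1, 1, 863]
[9, 4, 1, 1, 1]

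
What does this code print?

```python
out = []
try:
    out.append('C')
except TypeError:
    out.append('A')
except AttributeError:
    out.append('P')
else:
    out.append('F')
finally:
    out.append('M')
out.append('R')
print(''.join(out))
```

Execution trace: 'C' (try body, no exception) → 'F' (else) → 'M' (finally) → 'R' (after the try/except). Output: CFMR

Answer: CFMR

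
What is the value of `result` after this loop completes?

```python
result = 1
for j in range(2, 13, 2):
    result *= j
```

Product of even numbers 2 to 12
`result` takes the values: 1 → 2 → 8 → 48 → 384 → 3840 → 46080

Answer: 46080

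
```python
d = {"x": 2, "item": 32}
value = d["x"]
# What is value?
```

Trace:
`d = {"x": 2, "item": 32}` → d = {'x': 2, 'item': 32}
`value = d["x"]` → value = 2
So value = 2

Answer: 2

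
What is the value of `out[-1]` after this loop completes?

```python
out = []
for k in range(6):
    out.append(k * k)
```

Last element of squares 0 to 5
`out` takes the values: [] → [0] → [0, 1] → [0, 1, 4] → [0, 1, 4, 9] → [0, 1, 4, 9, 16] → [0, 1, 4, 9, 16, 25]
So `out[-1]` = 25

Answer: 25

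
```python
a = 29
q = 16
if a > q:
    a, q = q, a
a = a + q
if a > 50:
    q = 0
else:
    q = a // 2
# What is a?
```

Trace:
`a = 29` → a = 29
`q = 16` → q = 16
`if a > q: ...` → a > q is True → a = 16; q = 29
`a = a + q` → a = 45
`if a > 50: ...` → a > 50 is False, take else branch → q = 22
So a = 45

Answer: 45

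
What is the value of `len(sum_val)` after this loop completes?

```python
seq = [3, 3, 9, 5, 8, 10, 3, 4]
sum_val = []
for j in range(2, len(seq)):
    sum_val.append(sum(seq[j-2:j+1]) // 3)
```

Number of 3-element averages
`sum_val` takes the values: [] → [5] → [5, 5] → [5, 5, 7] → [5, 5, 7, 7] → [5, 5, 7, 7, 7] → [5, 5, 7, 7, 7, 5]
So `len(sum_val)` = 6

Answer: 6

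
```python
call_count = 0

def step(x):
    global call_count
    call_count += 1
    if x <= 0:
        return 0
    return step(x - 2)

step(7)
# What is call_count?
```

Linear recursion stepping by 2: 5 calls from x=7 down to ≤0.

Answer: 5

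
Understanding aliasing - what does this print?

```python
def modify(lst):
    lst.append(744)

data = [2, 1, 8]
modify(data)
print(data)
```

Key concept: function modifies passed list.
Step by step:
`data = [2, 1, 8]` → data = [2, 1, 8]
`modify(data)` → data = [2, 1, 8, 744]
`print(data)` → prints [2, 1, 8, 744]

Answer: [2, 1, 8, 744]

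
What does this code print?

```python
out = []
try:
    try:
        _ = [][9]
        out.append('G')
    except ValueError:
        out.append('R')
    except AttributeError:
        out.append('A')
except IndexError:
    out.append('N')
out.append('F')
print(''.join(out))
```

Execution trace: 'N' (outer except IndexError) → 'F' (after the try/except). Output: NF

Answer: NF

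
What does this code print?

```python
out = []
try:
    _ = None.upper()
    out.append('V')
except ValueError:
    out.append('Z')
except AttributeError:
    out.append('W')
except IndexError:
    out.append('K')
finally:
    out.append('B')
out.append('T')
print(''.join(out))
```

Execution trace: 'W' (except AttributeError) → 'B' (finally) → 'T' (after the try/except). Output: WBT

Answer: WBT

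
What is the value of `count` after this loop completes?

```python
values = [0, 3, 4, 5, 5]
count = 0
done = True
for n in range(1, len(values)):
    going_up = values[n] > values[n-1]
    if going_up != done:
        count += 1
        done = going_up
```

Count direction changes in [0, 3, 4, 5, 5]
`count` takes the values: 0 → 1

Answer: 1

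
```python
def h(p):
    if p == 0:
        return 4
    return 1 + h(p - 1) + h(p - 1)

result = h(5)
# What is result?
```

h(p) = 1 + 2·h(p-1), h(0)=4. Closed form: (4+1)·2^5 - 1 = 159.

Answer: 159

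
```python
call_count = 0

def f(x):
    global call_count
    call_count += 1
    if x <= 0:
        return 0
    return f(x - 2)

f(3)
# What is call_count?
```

Linear recursion stepping by 2: 3 calls from x=3 down to ≤0.

Answer: 3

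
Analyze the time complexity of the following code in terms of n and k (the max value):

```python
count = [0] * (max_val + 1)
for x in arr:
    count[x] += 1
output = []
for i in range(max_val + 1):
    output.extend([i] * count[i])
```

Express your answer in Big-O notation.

This is Counting sort (k = max value). Time complexity: O(n + k).

Answer: O(n + k)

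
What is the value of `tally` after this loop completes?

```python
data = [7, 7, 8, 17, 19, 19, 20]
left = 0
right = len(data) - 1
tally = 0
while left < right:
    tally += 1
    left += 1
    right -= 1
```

Iterations until pointers meet (list length 7)
`tally` takes the values: 0 → 1 → 2 → 3

Answer: 3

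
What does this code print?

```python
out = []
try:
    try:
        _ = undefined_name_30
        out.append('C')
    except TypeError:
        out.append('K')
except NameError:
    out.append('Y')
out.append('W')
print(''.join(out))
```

Execution trace: 'Y' (outer except NameError) → 'W' (after the try/except). Output: YW

Answer: YW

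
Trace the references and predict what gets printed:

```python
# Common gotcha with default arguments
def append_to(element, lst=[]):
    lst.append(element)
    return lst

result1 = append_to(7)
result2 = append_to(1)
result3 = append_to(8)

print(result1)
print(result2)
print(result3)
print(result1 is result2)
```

Key concept: mutable default argument gotcha.
Step by step:
`result1 = append_to(7)` → result1 = [7]
`result2 = append_to(1)` → result1 = [7, 1] (same object as result2); result2 = [7, 1] (same object as result1)
`result3 = append_to(8)` → result1 = [7, 1, 8] (same object as result2, result3); result2 = [7, 1, 8] (same object as result1, result3); result3 = [7, 1, 8] (same object as result1, result2)
`print(result1)` → prints [7, 1, 8]
`print(result2)` → prints [7, 1, 8]
`print(result3)` → prints [7, 1, 8]
`print(result1 is result2)` → prints True

Answer:
[7, 1, 8]
[7, 1, 8]
[7, 1, 8]
True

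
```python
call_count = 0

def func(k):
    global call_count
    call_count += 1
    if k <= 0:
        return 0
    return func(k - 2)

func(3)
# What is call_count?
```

Linear recursion stepping by 2: 3 calls from k=3 down to ≤0.

Answer: 3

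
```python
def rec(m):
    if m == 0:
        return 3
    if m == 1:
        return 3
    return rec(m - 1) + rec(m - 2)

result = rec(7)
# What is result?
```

Build up from base cases: rec(0)=3, rec(1)=3, rec(2)=6, rec(3)=9, rec(4)=15, rec(5)=24, rec(6)=39, ..., rec(7)=63

Answer: 63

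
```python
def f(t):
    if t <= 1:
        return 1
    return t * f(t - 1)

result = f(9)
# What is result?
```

f(9) = 9 * 8 * 7 * 6 * 5 * 4 * 3 * 2 * 1 = 362880

Answer: 362880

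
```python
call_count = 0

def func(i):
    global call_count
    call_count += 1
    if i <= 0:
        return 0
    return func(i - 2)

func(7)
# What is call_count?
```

Linear recursion stepping by 2: 5 calls from i=7 down to ≤0.

Answer: 5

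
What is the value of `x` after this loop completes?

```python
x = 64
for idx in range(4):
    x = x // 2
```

Halve 4 times: 64 // 2^4 = 4
`x` takes the values: 64 → 32 → 16 → 8 → 4

Answer: 4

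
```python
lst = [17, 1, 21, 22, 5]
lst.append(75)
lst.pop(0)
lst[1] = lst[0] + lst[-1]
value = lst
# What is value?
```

Trace:
`lst = [17, 1, 21, 22, 5]` → lst = [17, 1, 21, 22, 5]
`lst.append(75)` → lst = [17, 1, 21, 22, 5, 75]
`lst.pop(0)` → lst = [1, 21, 22, 5, 75]
`lst[1] = lst[0] + lst[-1]` → lst = [1, 76, 22, 5, 75]
`value = lst` → value = [1, 76, 22, 5, 75]
So value = [1, 76, 22, 5, 75]

Answer: [1, 76, 22, 5, 75]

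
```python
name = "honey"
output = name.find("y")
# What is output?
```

Trace:
`name = "honey"` → name = 'honey'
`output = name.find("y")` → output = 4
So output = 4

Answer: 4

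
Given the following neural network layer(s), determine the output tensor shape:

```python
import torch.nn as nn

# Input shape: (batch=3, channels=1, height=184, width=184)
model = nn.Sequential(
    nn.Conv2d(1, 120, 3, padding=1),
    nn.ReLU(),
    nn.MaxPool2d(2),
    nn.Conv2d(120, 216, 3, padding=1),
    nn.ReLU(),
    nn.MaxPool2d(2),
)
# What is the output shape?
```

Input: (3, 1, 184, 184) -> after first Conv2d: (3, 120, 184, 184) -> after first MaxPool2d: (3, 120, 92, 92) -> after second Conv2d: (3, 216, 92, 92) -> Output: (3, 216, 46, 46)

Answer: (3, 216, 46, 46)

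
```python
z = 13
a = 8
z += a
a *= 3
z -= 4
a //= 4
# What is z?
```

Trace:
`z = 13` → z = 13
`a = 8` → a = 8
`z += a` → z = 21
`a *= 3` → a = 24
`z -= 4` → z = 17
`a //= 4` → a = 6
So z = 17

Answer: 17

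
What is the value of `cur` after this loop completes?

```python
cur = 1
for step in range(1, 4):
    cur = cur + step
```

Start at 1, add 1 through 3
`cur` takes the values: 1 → 2 → 4 → 7

Answer: 7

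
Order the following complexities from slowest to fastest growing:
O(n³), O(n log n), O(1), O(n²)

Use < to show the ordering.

Ordered by growth rate: O(1) < O(n log n) < O(n²) < O(n³)

Answer: O(1) < O(n log n) < O(n²) < O(n³)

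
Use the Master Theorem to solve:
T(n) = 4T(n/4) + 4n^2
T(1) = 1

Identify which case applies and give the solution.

a=4, b=4, f(n)=4n^2. log_4(4) = 1. Since c=2 > 1 and the regularity condition holds (4(n/4)^2 = (4/4^2)n^2 with 4/4^2 < 1), Case 3 applies: T(n) = Θ(f(n)) = O(n^2).

Answer: O(n^2) - Case 3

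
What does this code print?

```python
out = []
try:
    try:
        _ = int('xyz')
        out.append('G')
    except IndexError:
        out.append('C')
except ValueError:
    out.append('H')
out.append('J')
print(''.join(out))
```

Execution trace: 'H' (outer except ValueError) → 'J' (after the try/except). Output: HJ

Answer: HJ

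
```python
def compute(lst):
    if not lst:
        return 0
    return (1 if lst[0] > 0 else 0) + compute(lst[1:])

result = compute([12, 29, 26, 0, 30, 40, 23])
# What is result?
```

Count of positive elements in [12, 29, 26, 0, 30, 40, 23] = 6

Answer: 6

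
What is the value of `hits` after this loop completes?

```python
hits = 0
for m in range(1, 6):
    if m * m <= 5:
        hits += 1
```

Count numbers where m² ≤ 5
`hits` takes the values: 0 → 1 → 2

Answer: 2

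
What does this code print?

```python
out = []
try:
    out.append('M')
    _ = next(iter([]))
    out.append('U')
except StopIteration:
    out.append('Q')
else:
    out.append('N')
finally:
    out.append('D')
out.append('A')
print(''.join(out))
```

Execution trace: 'M' (try body) → 'Q' (except StopIteration) → 'D' (finally) → 'A' (after the try/except). Output: MQDA

Answer: MQDA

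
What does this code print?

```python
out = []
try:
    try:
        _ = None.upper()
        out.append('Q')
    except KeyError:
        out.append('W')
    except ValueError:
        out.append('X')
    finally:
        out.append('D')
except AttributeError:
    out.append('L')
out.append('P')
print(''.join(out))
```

Execution trace: 'D' (finally) → 'L' (outer except AttributeError) → 'P' (after the try/except). Output: DLP

Answer: DLP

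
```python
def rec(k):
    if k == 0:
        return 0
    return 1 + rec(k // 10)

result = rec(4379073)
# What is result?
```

Count of digits of 4379073: 7

Answer: 7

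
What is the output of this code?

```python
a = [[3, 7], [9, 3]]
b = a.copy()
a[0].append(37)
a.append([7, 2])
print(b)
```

Key concept: shallow copy with nested lists.
Step by step:
`a = [[3, 7], [9, 3]]` → a = [[3, 7], [9, 3]]
`b = a.copy()` → b = [[3, 7], [9, 3]]
`a[0].append(37)` → a = [[3, 7, 37], [9, 3]]; b = [[3, 7, 37], [9, 3]]
`a.append([7, 2])` → a = [[3, 7, 37], [9, 3], [7, 2]]
`print(b)` → prints [[3, 7, 37], [9, 3]]

Answer: [[3, 7, 37], [9, 3]]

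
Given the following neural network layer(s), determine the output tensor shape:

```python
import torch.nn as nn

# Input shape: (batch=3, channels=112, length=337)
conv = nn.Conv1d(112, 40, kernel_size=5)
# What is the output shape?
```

Input: (3, 112, 337) -> Output: (3, 40, 333)

Answer: (3, 40, 333)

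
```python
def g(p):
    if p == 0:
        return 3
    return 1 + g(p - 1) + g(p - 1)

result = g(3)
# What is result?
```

g(p) = 1 + 2·g(p-1), g(0)=3. Closed form: (3+1)·2^3 - 1 = 31.

Answer: 31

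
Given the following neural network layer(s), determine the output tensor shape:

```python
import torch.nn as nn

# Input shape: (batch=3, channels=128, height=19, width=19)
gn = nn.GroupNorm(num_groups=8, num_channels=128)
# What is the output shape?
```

Input: (3, 128, 19, 19) -> Output: (3, 128, 19, 19)

Answer: (3, 128, 19, 19)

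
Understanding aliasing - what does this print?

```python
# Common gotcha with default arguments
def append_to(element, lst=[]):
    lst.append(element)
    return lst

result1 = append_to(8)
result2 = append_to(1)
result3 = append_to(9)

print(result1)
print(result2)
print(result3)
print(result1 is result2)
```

Key concept: mutable default argument gotcha.
Step by step:
`result1 = append_to(8)` → result1 = [8]
`result2 = append_to(1)` → result1 = [8, 1] (same object as result2); result2 = [8, 1] (same object as result1)
`result3 = append_to(9)` → result1 = [8, 1, 9] (same object as result2, result3); result2 = [8, 1, 9] (same object as result1, result3); result3 = [8, 1, 9] (same object as result1, result2)
`print(result1)` → prints [8, 1, 9]
`print(result2)` → prints [8, 1, 9]
`print(result3)` → prints [8, 1, 9]
`print(result1 is result2)` → prints True

Answer:
[8, 1, 9]
[8, 1, 9]
[8, 1, 9]
True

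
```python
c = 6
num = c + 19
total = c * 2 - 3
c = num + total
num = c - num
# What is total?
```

Trace:
`c = 6` → c = 6
`num = c + 19` → num = 25
`total = c * 2 - 3` → total = 9
`c = num + total` → c = 34
`num = c - num` → num = 9
So total = 9

Answer: 9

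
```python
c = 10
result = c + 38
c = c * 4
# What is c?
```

Trace:
`c = 10` → c = 10
`result = c + 38` → result = 48
`c = c * 4` → c = 40
So c = 40

Answer: 40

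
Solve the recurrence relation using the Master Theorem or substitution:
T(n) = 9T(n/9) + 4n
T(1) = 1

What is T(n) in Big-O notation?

By Master Theorem: a=9, b=9, f(n)=4n. Since log_9(9) = 1 and f(n) = Θ(n^1), Case 2 applies. T(n) = O(n log n).

Answer: O(n log n)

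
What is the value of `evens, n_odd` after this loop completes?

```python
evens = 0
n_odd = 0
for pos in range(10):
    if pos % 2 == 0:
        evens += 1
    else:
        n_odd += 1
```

Count evens and odds in range(10)
`evens, n_odd` takes the values: (0, 0) → (1, 0) → (1, 1) → (2, 1) → (2, 2) → (3, 2) → (3, 3) → (4, 3) → (4, 4) → (5, 4) → (5, 5)

Answer: 5, 5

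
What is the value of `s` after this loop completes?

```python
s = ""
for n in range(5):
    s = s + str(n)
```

Concatenate digits 0 to 4
`s` takes the values: "" → "0" → "01" → "012" → "0123" → "01234"

Answer: "01234"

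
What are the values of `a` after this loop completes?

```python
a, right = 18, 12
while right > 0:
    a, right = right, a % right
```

GCD of 18 and 12
`a` takes the values: 18 → 12 → 6

Answer: 6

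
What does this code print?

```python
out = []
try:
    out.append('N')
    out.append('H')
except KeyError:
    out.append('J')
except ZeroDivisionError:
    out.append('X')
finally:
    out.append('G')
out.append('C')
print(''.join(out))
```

Execution trace: 'N' (try body) → 'H' (try body, no exception) → 'G' (finally) → 'C' (after the try/except). Output: NHGC

Answer: NHGC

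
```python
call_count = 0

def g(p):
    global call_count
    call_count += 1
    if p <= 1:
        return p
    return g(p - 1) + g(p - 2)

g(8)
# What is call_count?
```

Calls(p) = 1 + Calls(p-1) + Calls(p-2); Calls(0)=Calls(1)=1. For p=8 this gives 67.

Answer: 67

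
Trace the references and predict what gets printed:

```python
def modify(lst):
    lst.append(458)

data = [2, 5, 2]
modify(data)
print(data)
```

Key concept: function modifies passed list.
Step by step:
`data = [2, 5, 2]` → data = [2, 5, 2]
`modify(data)` → data = [2, 5, 2, 458]
`print(data)` → prints [2, 5, 2, 458]

Answer: [2, 5, 2, 458]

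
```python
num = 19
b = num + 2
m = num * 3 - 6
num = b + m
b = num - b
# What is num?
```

Trace:
`num = 19` → num = 19
`b = num + 2` → b = 21
`m = num * 3 - 6` → m = 51
`num = b + m` → num = 72
`b = num - b` → b = 51
So num = 72

Answer: 72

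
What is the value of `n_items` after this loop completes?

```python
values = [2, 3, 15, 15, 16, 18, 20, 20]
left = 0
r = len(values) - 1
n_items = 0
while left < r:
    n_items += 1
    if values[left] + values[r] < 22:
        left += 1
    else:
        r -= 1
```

Steps to find pair summing to 22
`n_items` takes the values: 0 → 1 → 2 → 3 → 4 → 5 → 6 → 7

Answer: 7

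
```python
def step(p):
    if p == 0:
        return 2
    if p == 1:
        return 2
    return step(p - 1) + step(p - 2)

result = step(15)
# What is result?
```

Build up from base cases: step(0)=2, step(1)=2, step(2)=4, step(3)=6, step(4)=10, step(5)=16, step(6)=26, ..., step(15)=1974

Answer: 1974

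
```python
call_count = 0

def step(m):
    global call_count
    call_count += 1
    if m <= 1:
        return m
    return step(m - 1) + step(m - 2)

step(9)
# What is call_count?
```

Calls(m) = 1 + Calls(m-1) + Calls(m-2); Calls(0)=Calls(1)=1. For m=9 this gives 109.

Answer: 109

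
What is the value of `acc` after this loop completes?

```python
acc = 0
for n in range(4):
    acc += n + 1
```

Start at 0, add 1 to 4 = 10
`acc` takes the values: 0 → 1 → 3 → 6 → 10

Answer: 10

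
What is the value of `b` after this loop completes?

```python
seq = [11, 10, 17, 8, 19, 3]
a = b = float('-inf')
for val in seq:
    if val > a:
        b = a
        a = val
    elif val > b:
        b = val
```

Second largest (with repeats) in [11, 10, 17, 8, 19, 3]
`b` takes the values: -inf → 10 → 11 → 17

Answer: 17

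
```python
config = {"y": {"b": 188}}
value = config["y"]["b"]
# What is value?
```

Trace:
`config = {"y": {"b": 188}}` → config = {'y': {'b': 188}}
`value = config["y"]["b"]` → value = 188
So value = 188

Answer: 188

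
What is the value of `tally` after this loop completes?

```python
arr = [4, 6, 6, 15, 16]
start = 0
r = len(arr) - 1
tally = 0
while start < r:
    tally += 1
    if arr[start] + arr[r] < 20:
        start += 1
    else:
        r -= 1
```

Steps to find pair summing to 20
`tally` takes the values: 0 → 1 → 2 → 3 → 4

Answer: 4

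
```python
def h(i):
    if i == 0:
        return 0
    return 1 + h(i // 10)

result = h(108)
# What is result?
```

Count of digits of 108: 3

Answer: 3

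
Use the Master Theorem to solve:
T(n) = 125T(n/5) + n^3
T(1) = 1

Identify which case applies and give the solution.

a=125, b=5, f(n)=n^3. log_5(125) = 3. Since c=3 = 3, Case 2 applies: T(n) = Θ(n^log_b(a) · log n) = O(n^3 log n).

Answer: O(n^3 log n) - Case 2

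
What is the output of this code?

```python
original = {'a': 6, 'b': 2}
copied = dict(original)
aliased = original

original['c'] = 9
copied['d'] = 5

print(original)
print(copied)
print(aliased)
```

Key concept: dict() creates copy, assignment creates alias.
Step by step:
`original = {'a': 6, 'b': 2}` → original = {'a': 6, 'b': 2}
`copied = dict(original)` → copied = {'a': 6, 'b': 2}
`aliased = original` → aliased = {'a': 6, 'b': 2} (same object as original)
`original['c'] = 9` → original = {'a': 6, 'b': 2, 'c': 9} (same object as aliased); aliased = {'a': 6, 'b': 2, 'c': 9} (same object as original)
`copied['d'] = 5` → copied = {'a': 6, 'b': 2, 'd': 5}
`print(original)` → prints {'a': 6, 'b': 2, 'c': 9}
`print(copied)` → prints {'a': 6, 'b': 2, 'd': 5}
`print(aliased)` → prints {'a': 6, 'b': 2, 'c': 9}

Answer:
{'a': 6, 'b': 2, 'c': 9}
{'a': 6, 'b': 2, 'd': 5}
{'a': 6, 'b': 2, 'c': 9}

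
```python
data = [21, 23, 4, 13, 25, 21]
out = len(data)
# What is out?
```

Trace:
`data = [21, 23, 4, 13, 25, 21]` → data = [21, 23, 4, 13, 25, 21]
`out = len(data)` → out = 6
So out = 6

Answer: 6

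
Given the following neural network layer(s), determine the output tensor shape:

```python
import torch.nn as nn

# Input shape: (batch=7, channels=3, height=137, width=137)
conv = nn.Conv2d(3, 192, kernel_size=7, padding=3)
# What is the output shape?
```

Input: (7, 3, 137, 137) -> Output: (7, 192, 137, 137)

Answer: (7, 192, 137, 137)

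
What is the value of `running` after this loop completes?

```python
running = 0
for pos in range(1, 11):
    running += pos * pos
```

Sum of squares 1² to 10² = 385
`running` takes the values: 0 → 1 → 5 → 14 → 30 → 55 → 91 → 140 → 204 → 285 → 385

Answer: 385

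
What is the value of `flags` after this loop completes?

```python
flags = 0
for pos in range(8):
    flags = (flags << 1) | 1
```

Build 8 consecutive 1-bits: 0b11111111
`flags` takes the values: 0 → 1 → 3 → 7 → 15 → 31 → 63 → 127 → 255

Answer: 255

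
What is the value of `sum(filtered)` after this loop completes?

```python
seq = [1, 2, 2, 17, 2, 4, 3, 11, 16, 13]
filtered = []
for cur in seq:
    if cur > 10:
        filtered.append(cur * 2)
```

Sum of doubled values > 10
`filtered` takes the values: [] → [34] → [34, 22] → [34, 22, 32] → [34, 22, 32, 26]
So `sum(filtered)` = 114

Answer: 114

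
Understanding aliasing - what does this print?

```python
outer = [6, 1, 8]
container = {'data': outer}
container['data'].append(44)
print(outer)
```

Key concept: dict holds reference to list.
Step by step:
`outer = [6, 1, 8]` → outer = [6, 1, 8]
`container = {'data': outer}` → container = {'data': [6, 1, 8]}
`container['data'].append(44)` → outer = [6, 1, 8, 44]; container = {'data': [6, 1, 8, 44]}
`print(outer)` → prints [6, 1, 8, 44]

Answer: [6, 1, 8, 44]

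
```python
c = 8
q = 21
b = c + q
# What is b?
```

Trace:
`c = 8` → c = 8
`q = 21` → q = 21
`b = c + q` → b = 29
So b = 29

Answer: 29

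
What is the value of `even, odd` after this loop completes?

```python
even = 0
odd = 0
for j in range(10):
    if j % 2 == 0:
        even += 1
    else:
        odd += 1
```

Count evens and odds in range(10)
`even, odd` takes the values: (0, 0) → (1, 0) → (1, 1) → (2, 1) → (2, 2) → (3, 2) → (3, 3) → (4, 3) → (4, 4) → (5, 4) → (5, 5)

Answer: 5, 5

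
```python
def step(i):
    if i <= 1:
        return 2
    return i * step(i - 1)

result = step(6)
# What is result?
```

step(6) = 6 * 5 * 4 * 3 * 2 * 2 = 1440

Answer: 1440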